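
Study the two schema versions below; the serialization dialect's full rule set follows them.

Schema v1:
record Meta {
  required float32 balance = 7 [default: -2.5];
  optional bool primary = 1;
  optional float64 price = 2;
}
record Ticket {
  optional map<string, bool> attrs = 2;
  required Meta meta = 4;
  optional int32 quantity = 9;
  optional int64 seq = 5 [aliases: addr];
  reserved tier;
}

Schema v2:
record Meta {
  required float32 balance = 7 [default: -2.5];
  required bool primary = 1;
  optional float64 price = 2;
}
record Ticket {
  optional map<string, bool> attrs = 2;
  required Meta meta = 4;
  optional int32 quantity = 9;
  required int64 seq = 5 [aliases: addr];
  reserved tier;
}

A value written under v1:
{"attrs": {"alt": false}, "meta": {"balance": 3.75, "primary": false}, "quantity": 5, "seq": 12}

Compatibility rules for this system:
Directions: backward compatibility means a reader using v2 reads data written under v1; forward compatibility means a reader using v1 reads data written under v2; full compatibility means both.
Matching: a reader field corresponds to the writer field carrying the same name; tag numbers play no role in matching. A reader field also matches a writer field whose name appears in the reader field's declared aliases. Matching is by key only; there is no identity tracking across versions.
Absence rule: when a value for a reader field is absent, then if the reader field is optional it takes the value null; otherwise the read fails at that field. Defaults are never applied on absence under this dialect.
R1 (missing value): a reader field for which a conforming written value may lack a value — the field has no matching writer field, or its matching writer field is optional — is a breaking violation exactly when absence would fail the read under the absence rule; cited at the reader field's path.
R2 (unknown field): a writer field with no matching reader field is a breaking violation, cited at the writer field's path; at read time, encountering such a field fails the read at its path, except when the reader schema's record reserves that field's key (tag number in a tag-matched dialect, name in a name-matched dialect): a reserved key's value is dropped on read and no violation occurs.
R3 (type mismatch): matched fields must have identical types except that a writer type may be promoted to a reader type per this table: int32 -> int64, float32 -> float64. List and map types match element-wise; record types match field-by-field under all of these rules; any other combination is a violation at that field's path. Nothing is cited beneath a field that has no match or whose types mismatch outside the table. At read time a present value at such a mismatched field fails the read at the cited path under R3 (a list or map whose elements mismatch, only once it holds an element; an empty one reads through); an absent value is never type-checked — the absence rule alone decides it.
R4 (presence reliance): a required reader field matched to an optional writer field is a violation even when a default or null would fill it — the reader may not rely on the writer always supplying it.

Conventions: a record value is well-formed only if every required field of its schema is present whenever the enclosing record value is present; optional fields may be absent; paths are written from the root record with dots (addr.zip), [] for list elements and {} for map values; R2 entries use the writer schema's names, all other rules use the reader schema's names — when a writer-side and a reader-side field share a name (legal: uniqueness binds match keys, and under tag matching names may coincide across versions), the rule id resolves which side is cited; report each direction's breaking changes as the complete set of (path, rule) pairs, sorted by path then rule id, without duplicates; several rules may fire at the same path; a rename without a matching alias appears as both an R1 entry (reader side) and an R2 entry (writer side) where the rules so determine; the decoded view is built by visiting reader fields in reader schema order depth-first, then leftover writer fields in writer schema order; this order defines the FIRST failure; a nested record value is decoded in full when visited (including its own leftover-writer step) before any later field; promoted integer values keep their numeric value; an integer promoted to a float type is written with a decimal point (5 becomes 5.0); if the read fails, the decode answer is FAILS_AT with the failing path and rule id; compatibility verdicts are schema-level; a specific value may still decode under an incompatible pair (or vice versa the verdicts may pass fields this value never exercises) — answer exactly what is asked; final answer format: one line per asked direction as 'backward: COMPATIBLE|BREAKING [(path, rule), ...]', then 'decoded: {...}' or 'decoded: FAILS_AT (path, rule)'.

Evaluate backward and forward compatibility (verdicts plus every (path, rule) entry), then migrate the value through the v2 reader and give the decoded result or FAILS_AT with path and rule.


arrows below run writer -> reader for Ticket
backward analysis of Ticket with v2 as reader and v1 as writer:
  map<string, bool> -> map<string, bool>, writer optional: attrs aligns to attrs
  Meta -> Meta, writer required: meta aligns to meta
  int32 -> int32, writer optional: quantity aligns to quantity
  int64 -> int64, writer optional: seq aligns to seq
  float32 -> float32, writer required: meta.balance aligns to meta.balance
  bool -> bool, writer optional: meta.primary aligns to meta.primary
  float64 -> float64, writer optional: meta.price aligns to meta.price
  R1 fires at meta.primary
  R4 fires at meta.primary
  R1 fires at seq
  R4 fires at seq
  backward on Ticket therefore BREAKING (4)
forward analysis of Ticket with v1 as reader and v2 as writer:
  map<string, bool> -> map<string, bool>, writer optional: attrs aligns to attrs
  Meta -> Meta, writer required: meta aligns to meta
  int32 -> int32, writer optional: quantity aligns to quantity
  int64 -> int64, writer required: seq aligns to seq
  float32 -> float32, writer required: meta.balance aligns to meta.balance
  bool -> bool, writer required: meta.primary aligns to meta.primary
  float64 -> float64, writer optional: meta.price aligns to meta.price
  => no violations; forward on Ticket: COMPATIBLE
decoding the Ticket value with the v2 reader:
  attrs := {"alt": false}
  meta.balance := 3.75
  meta.primary := false
  meta.price := null (not supplied -> null)
  quantity := 5
  seq := 12
  => decoded: {"attrs": {"alt": false}, "meta": {"balance": 3.75, "primary": false, "price": null}, "quantity": 5, "seq": 12}

backward: BREAKING [(meta.primary, R1), (meta.primary, R4), (seq, R1), (seq, R4)]; forward: COMPATIBLE []; decoded: {"attrs": {"alt": false}, "meta": {"balance": 3.75, "primary": false, "price": null}, "quantity": 5, "seq": 12}


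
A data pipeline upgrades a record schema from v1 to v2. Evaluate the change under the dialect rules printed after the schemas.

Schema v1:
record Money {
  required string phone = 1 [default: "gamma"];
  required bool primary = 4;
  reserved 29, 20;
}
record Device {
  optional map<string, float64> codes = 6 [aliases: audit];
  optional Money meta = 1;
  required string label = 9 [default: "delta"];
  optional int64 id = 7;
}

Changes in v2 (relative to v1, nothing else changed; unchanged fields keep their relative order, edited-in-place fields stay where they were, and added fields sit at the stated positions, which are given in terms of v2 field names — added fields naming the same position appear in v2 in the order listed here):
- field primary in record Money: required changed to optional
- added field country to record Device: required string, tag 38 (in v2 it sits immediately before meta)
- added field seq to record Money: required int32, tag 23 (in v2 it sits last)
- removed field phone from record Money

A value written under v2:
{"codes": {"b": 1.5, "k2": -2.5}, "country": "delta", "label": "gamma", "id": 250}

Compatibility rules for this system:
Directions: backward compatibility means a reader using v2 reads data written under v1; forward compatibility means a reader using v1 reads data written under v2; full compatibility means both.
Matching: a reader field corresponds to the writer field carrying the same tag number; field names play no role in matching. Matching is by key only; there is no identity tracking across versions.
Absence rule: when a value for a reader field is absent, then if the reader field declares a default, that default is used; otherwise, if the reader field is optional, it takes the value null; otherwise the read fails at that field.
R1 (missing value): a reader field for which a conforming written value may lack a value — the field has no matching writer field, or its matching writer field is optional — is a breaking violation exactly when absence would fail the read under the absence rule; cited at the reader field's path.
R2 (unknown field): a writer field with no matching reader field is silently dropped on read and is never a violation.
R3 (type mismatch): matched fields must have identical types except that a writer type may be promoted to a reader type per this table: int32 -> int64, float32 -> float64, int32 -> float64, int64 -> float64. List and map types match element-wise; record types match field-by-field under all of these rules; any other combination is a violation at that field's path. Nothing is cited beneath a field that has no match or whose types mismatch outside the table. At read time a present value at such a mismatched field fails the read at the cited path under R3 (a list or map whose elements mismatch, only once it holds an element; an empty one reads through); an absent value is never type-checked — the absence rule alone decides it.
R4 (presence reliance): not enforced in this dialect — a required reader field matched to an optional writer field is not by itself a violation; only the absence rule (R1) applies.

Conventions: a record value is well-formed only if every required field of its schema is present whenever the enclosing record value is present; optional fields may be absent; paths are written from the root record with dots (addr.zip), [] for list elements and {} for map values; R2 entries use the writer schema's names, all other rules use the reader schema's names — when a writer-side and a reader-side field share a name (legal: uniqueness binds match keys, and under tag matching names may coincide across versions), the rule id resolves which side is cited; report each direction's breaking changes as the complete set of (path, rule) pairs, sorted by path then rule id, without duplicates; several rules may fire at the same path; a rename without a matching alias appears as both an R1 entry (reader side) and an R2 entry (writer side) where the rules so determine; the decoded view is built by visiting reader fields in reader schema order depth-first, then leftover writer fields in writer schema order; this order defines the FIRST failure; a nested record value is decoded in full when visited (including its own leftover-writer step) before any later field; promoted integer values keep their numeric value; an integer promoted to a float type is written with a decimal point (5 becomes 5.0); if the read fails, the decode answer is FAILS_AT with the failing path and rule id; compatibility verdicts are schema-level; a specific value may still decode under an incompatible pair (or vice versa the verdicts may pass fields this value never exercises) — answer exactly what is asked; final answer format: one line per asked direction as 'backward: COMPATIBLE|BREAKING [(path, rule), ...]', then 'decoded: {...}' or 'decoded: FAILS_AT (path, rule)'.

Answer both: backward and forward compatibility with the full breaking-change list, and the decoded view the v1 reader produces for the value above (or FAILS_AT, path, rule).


in Device below, arrows point writer -> reader
backward pass over Device, reader schema v2, writer schema v1:
  writer optional, map<string, float64> -> map<string, float64>: reader codes maps from writer codes
  country has no writer counterpart
  writer optional, Money -> Money: reader meta maps from writer meta
  writer required, string -> string: reader label maps from writer label
  writer optional, int64 -> int64: reader id maps from writer id
  writer required, bool -> bool: reader meta.primary maps from writer meta.primary
  meta.seq has no writer counterpart
  writer field meta.phone has no reader counterpart
  rule R1 violated at country
  rule R1 violated at meta.seq
  backward on Device therefore BREAKING (2)
forward pass over Device, reader schema v1, writer schema v2:
  writer optional, map<string, float64> -> map<string, float64>: reader codes maps from writer codes
  writer optional, Money -> Money: reader meta maps from writer meta
  writer required, string -> string: reader label maps from writer label
  writer optional, int64 -> int64: reader id maps from writer id
  writer field country has no reader counterpart
  meta.phone has no writer counterpart
  writer optional, bool -> bool: reader meta.primary maps from writer meta.primary
  writer field meta.seq has no reader counterpart
  rule R1 violated at meta.primary
  forward on Device therefore BREAKING (1)
migrating the Device value to v1:
  codes := {"b": 1.5, "k2": -2.5}
  meta := null (not supplied -> null)
  label := "gamma"
  id := 250
  writer country: unmatched, discarded
  => decoded: {"codes": {"b": 1.5, "k2": -2.5}, "meta": null, "label": "gamma", "id": 250}

backward: BREAKING [(country, R1), (meta.seq, R1)]; forward: BREAKING [(meta.primary, R1)]; decoded: {"codes": {"b": 1.5, "k2": -2.5}, "meta": null, "label": "gamma", "id": 250}


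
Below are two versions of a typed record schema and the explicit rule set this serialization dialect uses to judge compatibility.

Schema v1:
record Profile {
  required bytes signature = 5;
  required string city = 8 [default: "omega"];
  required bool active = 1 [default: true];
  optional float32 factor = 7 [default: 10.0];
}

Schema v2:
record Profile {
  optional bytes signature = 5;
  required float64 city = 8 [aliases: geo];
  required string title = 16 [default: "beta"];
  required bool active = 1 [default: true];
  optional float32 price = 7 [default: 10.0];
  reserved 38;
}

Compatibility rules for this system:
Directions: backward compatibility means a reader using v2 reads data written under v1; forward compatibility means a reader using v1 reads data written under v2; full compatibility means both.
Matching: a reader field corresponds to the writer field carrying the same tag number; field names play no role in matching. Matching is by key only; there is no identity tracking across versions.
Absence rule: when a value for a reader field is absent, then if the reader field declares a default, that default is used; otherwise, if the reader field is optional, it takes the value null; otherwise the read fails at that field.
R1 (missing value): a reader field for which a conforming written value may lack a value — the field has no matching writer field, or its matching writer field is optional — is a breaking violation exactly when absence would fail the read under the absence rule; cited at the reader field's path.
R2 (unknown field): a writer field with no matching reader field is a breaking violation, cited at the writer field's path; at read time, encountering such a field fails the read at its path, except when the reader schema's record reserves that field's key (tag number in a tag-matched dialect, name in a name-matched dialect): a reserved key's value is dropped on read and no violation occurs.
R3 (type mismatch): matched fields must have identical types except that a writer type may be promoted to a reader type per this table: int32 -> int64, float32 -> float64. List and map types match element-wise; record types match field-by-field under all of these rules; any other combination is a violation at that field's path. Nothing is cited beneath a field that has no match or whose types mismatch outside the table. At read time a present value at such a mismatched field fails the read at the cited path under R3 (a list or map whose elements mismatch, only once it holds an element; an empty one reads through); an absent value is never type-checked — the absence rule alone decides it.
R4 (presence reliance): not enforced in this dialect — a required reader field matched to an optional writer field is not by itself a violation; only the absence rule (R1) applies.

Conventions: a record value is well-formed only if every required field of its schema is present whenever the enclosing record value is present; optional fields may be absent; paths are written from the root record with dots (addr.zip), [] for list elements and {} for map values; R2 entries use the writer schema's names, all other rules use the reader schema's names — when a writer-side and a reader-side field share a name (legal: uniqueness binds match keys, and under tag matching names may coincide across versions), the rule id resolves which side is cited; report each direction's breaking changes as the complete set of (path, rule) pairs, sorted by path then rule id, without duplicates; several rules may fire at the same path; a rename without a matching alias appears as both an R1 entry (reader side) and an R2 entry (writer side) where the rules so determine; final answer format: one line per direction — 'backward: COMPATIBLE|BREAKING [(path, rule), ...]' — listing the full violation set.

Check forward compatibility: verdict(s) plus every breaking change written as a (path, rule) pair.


arrows below run writer -> reader for Profile
checking forward for Profile: reader v1 against writer v2:
  bytes -> bytes, writer optional: signature aligns to signature
  float64 -> string, writer required: city aligns to city
  bool -> bool, writer required: active aligns to active
  float32 -> float32, writer optional: factor aligns to price
  writer field title has no reader counterpart
  breaking: (city, R3)
  breaking: (signature, R1)
  breaking: (title, R2)
  => 3 violation(s): forward is BREAKING for Profile
the rest of the Profile diff is inert for this question:
  renamed field factor to price in record Profile -> fires no rule on Profile, leaving the asked answer as it is

forward: BREAKING [(city, R3), (signature, R1), (title, R2)]


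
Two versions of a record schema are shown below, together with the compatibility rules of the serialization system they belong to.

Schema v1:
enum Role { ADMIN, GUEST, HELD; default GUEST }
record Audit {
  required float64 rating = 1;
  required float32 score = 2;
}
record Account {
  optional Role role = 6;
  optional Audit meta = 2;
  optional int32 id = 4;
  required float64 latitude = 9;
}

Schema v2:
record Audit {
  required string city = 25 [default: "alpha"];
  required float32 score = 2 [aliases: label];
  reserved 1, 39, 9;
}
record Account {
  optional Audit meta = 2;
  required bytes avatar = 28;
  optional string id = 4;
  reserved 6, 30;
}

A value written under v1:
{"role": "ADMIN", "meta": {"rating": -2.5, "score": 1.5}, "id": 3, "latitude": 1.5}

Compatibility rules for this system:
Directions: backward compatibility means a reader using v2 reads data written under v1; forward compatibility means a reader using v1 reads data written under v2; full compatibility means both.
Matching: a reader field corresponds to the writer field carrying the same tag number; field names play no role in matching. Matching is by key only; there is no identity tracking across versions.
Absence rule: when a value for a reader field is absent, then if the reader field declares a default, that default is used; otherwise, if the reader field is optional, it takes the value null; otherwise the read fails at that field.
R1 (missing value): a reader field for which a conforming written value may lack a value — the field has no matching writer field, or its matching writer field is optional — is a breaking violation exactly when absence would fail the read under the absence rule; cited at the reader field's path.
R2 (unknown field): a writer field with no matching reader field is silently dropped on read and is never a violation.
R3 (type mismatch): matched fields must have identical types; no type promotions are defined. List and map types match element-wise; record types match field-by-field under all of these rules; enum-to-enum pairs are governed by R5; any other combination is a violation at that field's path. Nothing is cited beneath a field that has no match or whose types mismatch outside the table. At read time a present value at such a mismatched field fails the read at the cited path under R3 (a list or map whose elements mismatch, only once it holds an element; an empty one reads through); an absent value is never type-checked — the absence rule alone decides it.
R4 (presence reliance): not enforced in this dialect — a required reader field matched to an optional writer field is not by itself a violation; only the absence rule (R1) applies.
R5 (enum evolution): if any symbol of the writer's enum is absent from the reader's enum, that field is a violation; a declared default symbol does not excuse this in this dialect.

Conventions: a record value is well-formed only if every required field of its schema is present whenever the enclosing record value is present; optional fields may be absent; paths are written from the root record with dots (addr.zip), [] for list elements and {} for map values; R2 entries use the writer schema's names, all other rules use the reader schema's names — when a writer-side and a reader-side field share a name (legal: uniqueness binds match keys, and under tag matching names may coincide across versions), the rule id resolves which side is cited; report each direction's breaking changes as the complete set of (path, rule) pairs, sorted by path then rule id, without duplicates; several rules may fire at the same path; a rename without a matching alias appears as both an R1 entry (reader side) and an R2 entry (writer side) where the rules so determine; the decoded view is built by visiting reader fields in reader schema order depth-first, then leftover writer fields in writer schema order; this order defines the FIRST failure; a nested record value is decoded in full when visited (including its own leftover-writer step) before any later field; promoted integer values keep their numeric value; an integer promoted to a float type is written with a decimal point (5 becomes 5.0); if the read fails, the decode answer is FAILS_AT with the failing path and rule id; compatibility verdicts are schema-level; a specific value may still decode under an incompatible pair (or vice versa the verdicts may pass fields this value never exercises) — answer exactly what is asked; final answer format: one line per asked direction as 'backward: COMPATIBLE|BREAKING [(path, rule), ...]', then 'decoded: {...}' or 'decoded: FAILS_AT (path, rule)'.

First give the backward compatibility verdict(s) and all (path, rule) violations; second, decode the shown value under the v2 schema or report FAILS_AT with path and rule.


backward: BREAKING [(avatar, R1), (id, R3)]; decoded: FAILS_AT (avatar, R1)

in Account below, arrows point writer -> reader
backward analysis of Account with v2 as reader and v1 as writer:
  meta: paired with writer meta (Audit -> Audit; writer optional)
  no writer field matches reader avatar
  id: paired with writer id (int32 -> string; writer optional)
  leftover writer field: role
  leftover writer field: latitude
  no writer field matches reader meta.city
  meta.score: paired with writer meta.score (float32 -> float32; writer required)
  leftover writer field: meta.rating
  violation R1 at avatar
  violation R3 at id
  backward on Account therefore BREAKING (2)
decode (reader v2):
  meta.city := "alpha" (absent -> default)
  meta.score := 1.5
  writer meta.rating: unknown -> dropped
  read fails at avatar under R1 (no fill)
  => FAILS_AT (avatar, R1)
ruling out the remaining Account differences:
  added field city to record Audit: required string, tag 25, default "alpha" (in v2 it sits immediately before score) -> fires no rule on Account, leaving the asked answer as it is
  removed field latitude from record Account -> affects forward compatibility only, which is not asked
  removed field rating from record Audit (its key 1 joins the reserved list) -> affects forward compatibility only, which is not asked
  removed field role from record Account (its key 6 joins the reserved list) -> fires no rule on Account, leaving the asked answer as it is


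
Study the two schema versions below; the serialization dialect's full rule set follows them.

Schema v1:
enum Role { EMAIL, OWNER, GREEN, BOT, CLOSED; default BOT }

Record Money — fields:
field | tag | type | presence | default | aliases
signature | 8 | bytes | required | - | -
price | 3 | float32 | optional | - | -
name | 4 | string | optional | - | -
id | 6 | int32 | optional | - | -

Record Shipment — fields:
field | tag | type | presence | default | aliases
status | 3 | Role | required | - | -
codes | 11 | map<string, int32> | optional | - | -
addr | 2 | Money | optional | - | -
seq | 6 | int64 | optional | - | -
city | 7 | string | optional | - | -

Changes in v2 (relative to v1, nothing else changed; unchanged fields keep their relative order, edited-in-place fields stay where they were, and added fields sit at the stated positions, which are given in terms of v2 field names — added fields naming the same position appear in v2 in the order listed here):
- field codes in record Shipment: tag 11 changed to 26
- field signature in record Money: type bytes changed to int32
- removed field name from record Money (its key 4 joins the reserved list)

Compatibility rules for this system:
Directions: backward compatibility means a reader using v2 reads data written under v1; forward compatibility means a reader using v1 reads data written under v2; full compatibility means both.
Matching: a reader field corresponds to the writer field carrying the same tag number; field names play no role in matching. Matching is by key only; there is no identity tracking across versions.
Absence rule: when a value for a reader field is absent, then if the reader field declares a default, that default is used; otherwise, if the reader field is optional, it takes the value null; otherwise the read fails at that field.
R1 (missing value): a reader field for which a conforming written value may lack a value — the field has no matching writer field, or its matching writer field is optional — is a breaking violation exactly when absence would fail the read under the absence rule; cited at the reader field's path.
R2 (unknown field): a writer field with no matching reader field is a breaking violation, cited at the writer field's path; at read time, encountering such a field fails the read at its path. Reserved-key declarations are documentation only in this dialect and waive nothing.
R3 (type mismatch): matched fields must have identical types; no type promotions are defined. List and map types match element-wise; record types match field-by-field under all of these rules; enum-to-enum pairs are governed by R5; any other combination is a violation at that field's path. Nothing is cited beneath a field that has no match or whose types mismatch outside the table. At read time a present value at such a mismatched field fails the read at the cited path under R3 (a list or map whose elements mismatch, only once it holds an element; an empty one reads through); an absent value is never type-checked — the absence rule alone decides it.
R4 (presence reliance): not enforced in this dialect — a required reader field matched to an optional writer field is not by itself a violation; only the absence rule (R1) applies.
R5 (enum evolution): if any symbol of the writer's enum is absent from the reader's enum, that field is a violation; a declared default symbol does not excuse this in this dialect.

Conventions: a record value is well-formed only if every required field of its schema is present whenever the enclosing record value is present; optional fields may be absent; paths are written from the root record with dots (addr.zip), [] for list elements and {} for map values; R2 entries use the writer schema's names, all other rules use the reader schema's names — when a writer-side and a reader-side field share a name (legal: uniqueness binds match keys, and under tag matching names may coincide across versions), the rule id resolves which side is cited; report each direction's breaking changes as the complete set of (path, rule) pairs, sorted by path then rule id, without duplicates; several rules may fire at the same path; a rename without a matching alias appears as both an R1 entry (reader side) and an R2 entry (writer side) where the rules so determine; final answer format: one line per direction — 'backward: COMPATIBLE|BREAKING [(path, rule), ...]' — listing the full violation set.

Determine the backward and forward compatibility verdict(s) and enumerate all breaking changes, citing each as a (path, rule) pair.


backward: BREAKING [(addr.name, R2), (addr.signature, R3), (codes, R2)]; forward: BREAKING [(addr.signature, R3), (codes, R2)]

arrows below run writer -> reader for Shipment
backward pass over Shipment, reader schema v2, writer schema v1:
  status <- status (Role -> Role, writer required)
  codes: no writer match
  addr <- addr (Money -> Money, writer optional)
  seq <- seq (int64 -> int64, writer optional)
  city <- city (string -> string, writer optional)
  writer field codes has no reader counterpart
  addr.signature <- addr.signature (bytes -> int32, writer required)
  addr.price <- addr.price (float32 -> float32, writer optional)
  addr.id <- addr.id (int32 -> int32, writer optional)
  writer field addr.name has no reader counterpart
  breaking: (addr.name, R2)
  breaking: (addr.signature, R3)
  breaking: (codes, R2)
  => 3 violation(s): backward is BREAKING for Shipment
forward pass over Shipment, reader schema v1, writer schema v2:
  status <- status (Role -> Role, writer required)
  codes: no writer match
  addr <- addr (Money -> Money, writer optional)
  seq <- seq (int64 -> int64, writer optional)
  city <- city (string -> string, writer optional)
  writer field codes has no reader counterpart
  addr.signature <- addr.signature (int32 -> bytes, writer required)
  addr.price <- addr.price (float32 -> float32, writer optional)
  addr.name: no writer match
  addr.id <- addr.id (int32 -> int32, writer optional)
  breaking: (addr.signature, R3)
  breaking: (codes, R2)
  => 2 violation(s): forward is BREAKING for Shipment


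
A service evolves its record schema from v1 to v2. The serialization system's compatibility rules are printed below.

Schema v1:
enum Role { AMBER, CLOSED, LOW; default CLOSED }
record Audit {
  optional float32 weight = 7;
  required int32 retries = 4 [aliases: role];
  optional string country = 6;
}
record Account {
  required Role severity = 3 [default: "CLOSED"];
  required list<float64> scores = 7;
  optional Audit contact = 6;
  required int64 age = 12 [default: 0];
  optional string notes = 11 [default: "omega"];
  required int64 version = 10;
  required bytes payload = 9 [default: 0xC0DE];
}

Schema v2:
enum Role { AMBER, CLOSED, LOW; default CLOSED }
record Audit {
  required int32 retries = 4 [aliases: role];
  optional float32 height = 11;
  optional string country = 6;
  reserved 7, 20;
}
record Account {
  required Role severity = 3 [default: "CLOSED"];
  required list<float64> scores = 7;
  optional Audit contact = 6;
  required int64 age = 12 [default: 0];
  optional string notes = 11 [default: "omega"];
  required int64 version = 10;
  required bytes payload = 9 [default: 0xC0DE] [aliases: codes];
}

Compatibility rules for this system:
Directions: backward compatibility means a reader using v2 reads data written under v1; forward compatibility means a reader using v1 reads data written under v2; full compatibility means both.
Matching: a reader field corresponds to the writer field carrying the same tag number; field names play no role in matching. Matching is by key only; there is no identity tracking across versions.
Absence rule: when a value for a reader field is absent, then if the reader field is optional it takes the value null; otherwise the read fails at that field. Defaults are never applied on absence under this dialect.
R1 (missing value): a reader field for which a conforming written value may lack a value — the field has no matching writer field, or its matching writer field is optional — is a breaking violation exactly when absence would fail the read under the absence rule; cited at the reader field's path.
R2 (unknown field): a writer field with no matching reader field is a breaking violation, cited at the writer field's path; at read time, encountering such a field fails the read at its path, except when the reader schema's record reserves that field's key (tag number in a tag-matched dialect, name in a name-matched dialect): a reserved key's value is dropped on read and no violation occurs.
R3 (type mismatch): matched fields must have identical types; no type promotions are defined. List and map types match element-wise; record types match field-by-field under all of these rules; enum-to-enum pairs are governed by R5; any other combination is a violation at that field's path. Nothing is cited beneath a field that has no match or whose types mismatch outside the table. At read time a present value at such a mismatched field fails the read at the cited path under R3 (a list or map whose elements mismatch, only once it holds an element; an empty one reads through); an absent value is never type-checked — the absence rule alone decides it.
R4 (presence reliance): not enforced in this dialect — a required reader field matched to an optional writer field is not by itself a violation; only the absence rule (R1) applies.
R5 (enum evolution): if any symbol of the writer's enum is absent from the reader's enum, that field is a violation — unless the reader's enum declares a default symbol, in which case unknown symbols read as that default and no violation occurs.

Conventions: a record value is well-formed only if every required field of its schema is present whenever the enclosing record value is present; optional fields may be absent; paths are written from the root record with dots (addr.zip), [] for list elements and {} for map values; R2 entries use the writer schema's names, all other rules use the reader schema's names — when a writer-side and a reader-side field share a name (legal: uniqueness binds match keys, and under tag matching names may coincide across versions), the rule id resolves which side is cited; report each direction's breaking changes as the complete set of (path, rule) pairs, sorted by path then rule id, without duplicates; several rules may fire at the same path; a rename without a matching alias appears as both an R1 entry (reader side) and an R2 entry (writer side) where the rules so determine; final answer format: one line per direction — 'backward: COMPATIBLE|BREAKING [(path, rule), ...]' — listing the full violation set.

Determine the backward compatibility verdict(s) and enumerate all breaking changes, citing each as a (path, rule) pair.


backward: COMPATIBLE []

in Account below, arrows point writer -> reader
backward for Account (reader v2, writer v1):
  severity: Role -> Role, writer required; from severity
  scores: list<float64> -> list<float64>, writer required; from scores
  contact: Audit -> Audit, writer optional; from contact
  age: int64 -> int64, writer required; from age
  notes: string -> string, writer optional; from notes
  version: int64 -> int64, writer required; from version
  payload: bytes -> bytes, writer required; from payload
  contact.retries: int32 -> int32, writer required; from contact.retries
  contact.height: no writer match
  contact.country: string -> string, writer optional; from contact.country
  leftover writer field: contact.weight
  nothing fires on Account: backward is COMPATIBLE
checking off the Account differences that do not matter here:
  added field height to record Audit: optional float32, tag 11 (in v2 it sits immediately before country) -> matters only for Account's forward compatibility — outside the asked direction
  removed field weight from record Audit (its key 7 joins the reserved list) -> no rule fires on it in Account's dialect; the asked verdict holds


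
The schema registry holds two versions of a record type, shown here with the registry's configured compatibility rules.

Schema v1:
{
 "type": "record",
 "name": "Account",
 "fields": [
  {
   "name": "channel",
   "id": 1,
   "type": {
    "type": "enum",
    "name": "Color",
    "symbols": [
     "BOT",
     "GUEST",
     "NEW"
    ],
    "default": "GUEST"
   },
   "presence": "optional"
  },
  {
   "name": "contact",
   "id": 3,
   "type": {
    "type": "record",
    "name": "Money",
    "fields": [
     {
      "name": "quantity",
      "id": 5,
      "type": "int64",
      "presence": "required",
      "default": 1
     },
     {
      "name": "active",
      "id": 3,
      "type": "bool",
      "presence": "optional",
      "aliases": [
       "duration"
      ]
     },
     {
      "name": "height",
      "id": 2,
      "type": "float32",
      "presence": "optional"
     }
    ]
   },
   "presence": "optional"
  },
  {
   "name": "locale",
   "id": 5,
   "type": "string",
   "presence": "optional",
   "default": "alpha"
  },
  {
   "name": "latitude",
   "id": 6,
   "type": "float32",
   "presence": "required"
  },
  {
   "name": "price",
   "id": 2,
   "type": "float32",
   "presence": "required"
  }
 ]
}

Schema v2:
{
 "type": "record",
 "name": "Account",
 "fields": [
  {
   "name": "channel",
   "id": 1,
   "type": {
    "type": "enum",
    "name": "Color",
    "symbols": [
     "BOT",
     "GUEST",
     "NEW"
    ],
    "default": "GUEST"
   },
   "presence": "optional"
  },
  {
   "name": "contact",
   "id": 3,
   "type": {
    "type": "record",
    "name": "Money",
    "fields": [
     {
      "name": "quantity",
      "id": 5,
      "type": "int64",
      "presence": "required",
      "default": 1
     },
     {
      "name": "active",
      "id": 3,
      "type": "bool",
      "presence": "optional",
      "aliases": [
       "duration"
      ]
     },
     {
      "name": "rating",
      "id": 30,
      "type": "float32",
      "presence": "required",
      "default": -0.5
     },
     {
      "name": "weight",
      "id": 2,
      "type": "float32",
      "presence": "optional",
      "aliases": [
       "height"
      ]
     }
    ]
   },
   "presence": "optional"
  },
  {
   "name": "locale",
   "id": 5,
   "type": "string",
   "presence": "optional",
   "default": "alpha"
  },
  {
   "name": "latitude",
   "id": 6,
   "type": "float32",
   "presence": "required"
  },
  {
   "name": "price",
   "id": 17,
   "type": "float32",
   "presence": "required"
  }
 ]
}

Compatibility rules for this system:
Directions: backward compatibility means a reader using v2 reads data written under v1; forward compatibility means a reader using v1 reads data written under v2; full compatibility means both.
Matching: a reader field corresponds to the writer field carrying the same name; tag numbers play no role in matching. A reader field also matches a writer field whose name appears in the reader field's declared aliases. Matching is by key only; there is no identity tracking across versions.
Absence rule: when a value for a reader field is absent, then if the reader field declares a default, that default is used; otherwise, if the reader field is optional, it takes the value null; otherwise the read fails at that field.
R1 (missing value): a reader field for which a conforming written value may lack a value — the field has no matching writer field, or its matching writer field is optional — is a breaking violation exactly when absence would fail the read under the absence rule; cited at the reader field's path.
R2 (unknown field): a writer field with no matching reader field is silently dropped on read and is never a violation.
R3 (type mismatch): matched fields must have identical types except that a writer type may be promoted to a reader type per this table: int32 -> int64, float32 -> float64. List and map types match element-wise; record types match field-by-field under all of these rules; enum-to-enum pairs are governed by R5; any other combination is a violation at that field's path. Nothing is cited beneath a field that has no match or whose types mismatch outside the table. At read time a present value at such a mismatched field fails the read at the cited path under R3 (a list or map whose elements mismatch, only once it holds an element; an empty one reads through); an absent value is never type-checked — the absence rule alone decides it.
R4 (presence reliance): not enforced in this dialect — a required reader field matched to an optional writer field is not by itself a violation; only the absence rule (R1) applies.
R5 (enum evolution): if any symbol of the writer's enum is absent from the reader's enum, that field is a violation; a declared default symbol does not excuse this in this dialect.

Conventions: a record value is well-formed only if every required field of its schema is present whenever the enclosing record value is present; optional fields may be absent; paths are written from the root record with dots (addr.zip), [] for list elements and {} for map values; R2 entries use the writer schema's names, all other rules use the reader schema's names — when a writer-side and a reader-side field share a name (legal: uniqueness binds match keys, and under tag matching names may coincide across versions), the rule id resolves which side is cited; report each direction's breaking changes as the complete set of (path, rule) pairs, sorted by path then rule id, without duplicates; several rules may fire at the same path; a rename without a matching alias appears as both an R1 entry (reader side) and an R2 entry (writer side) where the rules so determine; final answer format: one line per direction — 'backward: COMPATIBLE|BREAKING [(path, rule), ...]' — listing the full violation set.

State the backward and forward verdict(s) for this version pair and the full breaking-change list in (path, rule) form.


in Account below, arrows point writer -> reader
backward analysis of Account with v2 as reader and v1 as writer:
  writer optional, Color -> Color: reader channel maps from writer channel
  writer optional, Money -> Money: reader contact maps from writer contact
  writer optional, string -> string: reader locale maps from writer locale
  writer required, float32 -> float32: reader latitude maps from writer latitude
  writer required, float32 -> float32: reader price maps from writer price
  writer required, int64 -> int64: reader contact.quantity maps from writer contact.quantity
  writer optional, bool -> bool: reader contact.active maps from writer contact.active
  contact.rating has no writer counterpart
  writer optional, float32 -> float32: reader contact.weight maps from writer contact.height
  => backward: COMPATIBLE
forward analysis of Account with v1 as reader and v2 as writer:
  writer optional, Color -> Color: reader channel maps from writer channel
  writer optional, Money -> Money: reader contact maps from writer contact
  writer optional, string -> string: reader locale maps from writer locale
  writer required, float32 -> float32: reader latitude maps from writer latitude
  writer required, float32 -> float32: reader price maps from writer price
  writer required, int64 -> int64: reader contact.quantity maps from writer contact.quantity
  writer optional, bool -> bool: reader contact.active maps from writer contact.active
  contact.height has no writer counterpart
  leftover writer field: contact.rating
  leftover writer field: contact.weight
  => forward: COMPATIBLE

backward: COMPATIBLE []; forward: COMPATIBLE []
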